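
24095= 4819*5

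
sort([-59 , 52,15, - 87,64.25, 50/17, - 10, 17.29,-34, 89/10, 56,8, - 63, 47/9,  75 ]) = [-87, -63, -59, - 34, - 10,  50/17, 47/9, 8, 89/10,15, 17.29,52,56,64.25,75]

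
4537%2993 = 1544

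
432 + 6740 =7172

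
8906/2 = 4453 = 4453.00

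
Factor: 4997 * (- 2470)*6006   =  - 2^2 * 3^1*5^1*7^1*11^1 * 13^2*19^2 *263^1 = -74129595540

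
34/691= 34/691 = 0.05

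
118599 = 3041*39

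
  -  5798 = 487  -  6285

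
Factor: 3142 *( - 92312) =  - 290044304 =-2^4*11^1 * 1049^1*1571^1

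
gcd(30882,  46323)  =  15441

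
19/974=19/974 = 0.02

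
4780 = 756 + 4024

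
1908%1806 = 102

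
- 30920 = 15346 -46266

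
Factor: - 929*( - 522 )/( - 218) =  - 242469/109 = -3^2*29^1*109^( - 1 )*929^1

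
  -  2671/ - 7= 381 + 4/7 = 381.57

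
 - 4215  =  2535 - 6750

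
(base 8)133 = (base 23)3M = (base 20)4B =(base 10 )91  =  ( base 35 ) 2l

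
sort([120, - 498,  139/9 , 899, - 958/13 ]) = [-498,  -  958/13, 139/9  ,  120, 899]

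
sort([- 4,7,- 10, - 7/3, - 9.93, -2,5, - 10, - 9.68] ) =[ - 10,-10, - 9.93, - 9.68, - 4, - 7/3, - 2,  5 , 7]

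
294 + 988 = 1282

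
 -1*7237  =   - 7237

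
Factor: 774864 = 2^4 *3^2*5381^1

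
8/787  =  8/787 = 0.01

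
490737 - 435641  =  55096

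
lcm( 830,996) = 4980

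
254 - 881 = - 627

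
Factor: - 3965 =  - 5^1*13^1*61^1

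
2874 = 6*479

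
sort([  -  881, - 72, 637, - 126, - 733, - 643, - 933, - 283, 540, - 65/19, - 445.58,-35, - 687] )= [-933,- 881, - 733, - 687, - 643, - 445.58,-283, - 126, - 72, - 35,-65/19 , 540, 637]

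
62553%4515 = 3858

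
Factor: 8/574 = 2^2*7^( - 1) *41^( - 1) = 4/287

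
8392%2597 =601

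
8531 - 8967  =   - 436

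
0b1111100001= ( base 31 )111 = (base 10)993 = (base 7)2616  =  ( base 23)1k4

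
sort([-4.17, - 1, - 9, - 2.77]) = [ - 9, - 4.17, -2.77, - 1 ]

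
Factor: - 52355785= - 5^1*53^1*197569^1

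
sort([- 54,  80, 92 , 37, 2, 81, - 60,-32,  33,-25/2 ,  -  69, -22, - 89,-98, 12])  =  [ - 98, - 89,-69, - 60, - 54,-32,-22,-25/2,2, 12, 33,37 , 80, 81, 92]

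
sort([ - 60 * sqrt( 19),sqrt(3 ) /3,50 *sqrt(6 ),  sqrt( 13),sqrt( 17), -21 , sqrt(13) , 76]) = [ - 60*sqrt(19 ), - 21, sqrt( 3 ) /3,sqrt( 13), sqrt (13), sqrt( 17),76, 50*sqrt( 6)]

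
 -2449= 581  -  3030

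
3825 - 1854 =1971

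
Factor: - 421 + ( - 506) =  - 927 = - 3^2*103^1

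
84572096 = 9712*8708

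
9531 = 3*3177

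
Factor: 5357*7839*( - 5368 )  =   - 2^3*3^2*11^2*13^1 *61^1*67^1* 487^1= - 225421231464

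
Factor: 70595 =5^1 * 7^1*2017^1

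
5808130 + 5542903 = 11351033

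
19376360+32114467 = 51490827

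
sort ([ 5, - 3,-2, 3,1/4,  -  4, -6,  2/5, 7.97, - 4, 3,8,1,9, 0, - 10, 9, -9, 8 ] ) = [  -  10, - 9,-6, - 4, - 4, -3, - 2,0,1/4,2/5,1,3,  3,5, 7.97, 8 , 8,9,9 ] 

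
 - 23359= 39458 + -62817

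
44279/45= 44279/45 = 983.98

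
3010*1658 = 4990580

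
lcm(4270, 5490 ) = 38430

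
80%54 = 26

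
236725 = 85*2785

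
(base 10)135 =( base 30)4f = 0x87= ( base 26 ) 55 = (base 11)113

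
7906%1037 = 647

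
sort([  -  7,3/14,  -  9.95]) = [ - 9.95,-7, 3/14 ] 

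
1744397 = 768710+975687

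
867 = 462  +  405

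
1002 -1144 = -142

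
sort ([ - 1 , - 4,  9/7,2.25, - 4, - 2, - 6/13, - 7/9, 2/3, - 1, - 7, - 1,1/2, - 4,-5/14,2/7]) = [ - 7 , - 4,- 4, - 4,-2,-1, - 1,-1, - 7/9, - 6/13,- 5/14,2/7, 1/2, 2/3,9/7,2.25] 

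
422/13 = 32 + 6/13 =32.46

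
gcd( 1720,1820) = 20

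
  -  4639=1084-5723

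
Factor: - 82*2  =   - 164 =-2^2*41^1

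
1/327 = 1/327 = 0.00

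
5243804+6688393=11932197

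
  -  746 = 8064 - 8810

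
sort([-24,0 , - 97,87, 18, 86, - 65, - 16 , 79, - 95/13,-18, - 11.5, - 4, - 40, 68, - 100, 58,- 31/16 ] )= [ - 100, - 97  , - 65, - 40, - 24, - 18, - 16, -11.5, - 95/13, - 4, - 31/16,0,18,  58, 68,79,86,87]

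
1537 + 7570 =9107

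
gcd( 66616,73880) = 8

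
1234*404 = 498536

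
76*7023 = 533748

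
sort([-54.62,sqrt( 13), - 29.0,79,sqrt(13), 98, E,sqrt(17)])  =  [ - 54.62, - 29.0, E, sqrt( 13 ), sqrt(13) , sqrt( 17 ), 79,98]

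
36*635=22860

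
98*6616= 648368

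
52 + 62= 114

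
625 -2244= -1619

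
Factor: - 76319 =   -  167^1*457^1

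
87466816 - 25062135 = 62404681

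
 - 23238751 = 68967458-92206209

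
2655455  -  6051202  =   -3395747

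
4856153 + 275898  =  5132051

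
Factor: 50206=2^1*13^1*1931^1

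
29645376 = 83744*354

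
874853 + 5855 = 880708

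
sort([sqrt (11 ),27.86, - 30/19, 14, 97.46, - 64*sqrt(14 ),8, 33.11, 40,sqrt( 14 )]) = [  -  64*sqrt(14), - 30/19, sqrt( 11 ),sqrt( 14 ),8,14, 27.86, 33.11, 40, 97.46]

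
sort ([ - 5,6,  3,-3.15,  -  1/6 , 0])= [ - 5, - 3.15,  -  1/6,0, 3, 6] 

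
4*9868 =39472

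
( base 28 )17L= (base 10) 1001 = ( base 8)1751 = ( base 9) 1332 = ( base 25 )1f1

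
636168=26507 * 24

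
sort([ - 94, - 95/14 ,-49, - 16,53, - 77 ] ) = [ - 94, -77, - 49, - 16, - 95/14,53]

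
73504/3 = 73504/3 = 24501.33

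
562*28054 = 15766348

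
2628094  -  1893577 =734517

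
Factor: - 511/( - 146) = 2^(-1 )*7^1 = 7/2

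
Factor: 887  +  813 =1700 = 2^2*5^2*17^1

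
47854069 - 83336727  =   - 35482658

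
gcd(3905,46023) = 1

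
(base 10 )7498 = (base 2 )1110101001010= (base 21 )H01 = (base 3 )101021201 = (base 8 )16512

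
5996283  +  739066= 6735349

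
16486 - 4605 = 11881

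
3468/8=867/2 =433.50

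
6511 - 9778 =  - 3267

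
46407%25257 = 21150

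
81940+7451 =89391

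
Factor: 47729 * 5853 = 279357837 = 3^1*11^1  *  1951^1*4339^1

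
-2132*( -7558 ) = 16113656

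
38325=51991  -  13666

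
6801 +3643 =10444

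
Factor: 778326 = 2^1*3^1*73^1 * 1777^1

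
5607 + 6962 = 12569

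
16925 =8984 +7941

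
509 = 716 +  - 207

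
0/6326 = 0 = 0.00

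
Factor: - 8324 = - 2^2*2081^1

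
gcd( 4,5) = 1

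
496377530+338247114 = 834624644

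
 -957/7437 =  - 319/2479 = - 0.13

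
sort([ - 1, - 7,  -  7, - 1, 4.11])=[ - 7, - 7 , - 1, - 1,4.11]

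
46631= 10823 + 35808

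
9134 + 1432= 10566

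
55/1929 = 55/1929 = 0.03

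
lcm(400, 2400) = 2400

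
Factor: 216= 2^3*3^3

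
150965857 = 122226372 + 28739485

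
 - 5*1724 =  - 8620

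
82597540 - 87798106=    - 5200566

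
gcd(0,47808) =47808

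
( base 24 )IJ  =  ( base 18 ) 171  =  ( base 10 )451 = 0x1C3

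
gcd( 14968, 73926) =2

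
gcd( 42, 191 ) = 1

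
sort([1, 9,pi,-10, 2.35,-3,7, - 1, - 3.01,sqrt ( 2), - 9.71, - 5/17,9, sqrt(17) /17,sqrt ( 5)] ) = [-10, - 9.71  , - 3.01,-3,-1,-5/17,sqrt(17)/17, 1 , sqrt( 2),sqrt( 5),2.35,pi, 7,9, 9] 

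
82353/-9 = -9151 + 2/3 = - 9150.33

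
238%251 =238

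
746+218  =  964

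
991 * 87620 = 86831420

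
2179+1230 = 3409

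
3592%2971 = 621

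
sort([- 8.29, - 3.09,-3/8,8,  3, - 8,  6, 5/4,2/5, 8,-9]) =[  -  9, - 8.29, - 8, - 3.09 ,- 3/8, 2/5, 5/4,3,6,8 , 8 ] 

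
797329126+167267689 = 964596815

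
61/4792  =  61/4792 = 0.01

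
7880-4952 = 2928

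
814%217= 163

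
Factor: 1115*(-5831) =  - 5^1*7^3*17^1*223^1 = - 6501565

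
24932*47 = 1171804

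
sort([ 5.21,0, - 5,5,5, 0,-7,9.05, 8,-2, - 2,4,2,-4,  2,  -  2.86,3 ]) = [ - 7,-5, - 4, - 2.86,  -  2, - 2, 0, 0,2,2, 3, 4,5, 5,5.21,8, 9.05]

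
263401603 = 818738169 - 555336566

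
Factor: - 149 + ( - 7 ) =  - 156 = -  2^2*3^1 * 13^1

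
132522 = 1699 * 78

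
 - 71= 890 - 961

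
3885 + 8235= 12120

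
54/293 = 54/293 =0.18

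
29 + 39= 68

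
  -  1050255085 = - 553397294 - 496857791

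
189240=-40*( - 4731 )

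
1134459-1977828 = -843369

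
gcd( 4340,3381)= 7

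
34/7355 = 34/7355 = 0.00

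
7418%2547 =2324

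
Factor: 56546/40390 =7/5 = 5^(-1) * 7^1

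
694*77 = 53438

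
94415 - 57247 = 37168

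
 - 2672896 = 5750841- 8423737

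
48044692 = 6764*7103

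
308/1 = 308 = 308.00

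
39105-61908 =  - 22803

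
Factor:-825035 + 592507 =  - 232528 =-  2^4*14533^1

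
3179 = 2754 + 425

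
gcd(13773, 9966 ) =3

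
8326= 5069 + 3257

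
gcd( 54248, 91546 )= 2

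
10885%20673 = 10885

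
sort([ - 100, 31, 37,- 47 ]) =[ - 100,-47, 31,37]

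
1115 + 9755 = 10870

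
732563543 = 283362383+449201160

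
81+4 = 85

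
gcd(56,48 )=8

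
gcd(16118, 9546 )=2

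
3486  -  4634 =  -1148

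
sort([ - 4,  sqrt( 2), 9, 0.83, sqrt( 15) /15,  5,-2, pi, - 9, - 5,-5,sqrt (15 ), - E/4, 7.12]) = [ - 9, - 5, - 5, - 4, - 2, - E/4,sqrt(15)/15, 0.83, sqrt( 2),pi, sqrt(15), 5, 7.12, 9 ] 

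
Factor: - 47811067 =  - 37^1*89^1*  14519^1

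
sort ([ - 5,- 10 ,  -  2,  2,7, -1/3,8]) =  [-10, - 5 , - 2, - 1/3,2,7 , 8] 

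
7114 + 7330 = 14444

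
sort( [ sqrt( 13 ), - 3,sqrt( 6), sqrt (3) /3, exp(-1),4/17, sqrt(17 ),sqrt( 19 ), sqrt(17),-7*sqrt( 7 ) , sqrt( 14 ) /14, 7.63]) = [ - 7*sqrt( 7 ),-3,4/17,sqrt(14 )/14, exp( - 1 ), sqrt(3 ) /3, sqrt(6 ), sqrt( 13),sqrt(17),sqrt(17 ),  sqrt( 19 ), 7.63] 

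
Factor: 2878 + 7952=2^1*3^1 * 5^1*19^2 = 10830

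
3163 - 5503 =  - 2340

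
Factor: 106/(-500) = - 53/250  =  - 2^( - 1)*5^( - 3 )*53^1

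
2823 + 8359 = 11182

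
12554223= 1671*7513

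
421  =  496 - 75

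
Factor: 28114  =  2^1 * 14057^1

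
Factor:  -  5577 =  - 3^1*11^1*13^2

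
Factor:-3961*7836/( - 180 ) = 3^( - 1 )*5^ ( - 1)* 17^1*233^1 * 653^1 = 2586533/15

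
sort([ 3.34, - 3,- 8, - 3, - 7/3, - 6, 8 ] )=[-8,-6, - 3,-3,  -  7/3, 3.34, 8 ] 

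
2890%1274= 342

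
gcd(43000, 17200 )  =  8600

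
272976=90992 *3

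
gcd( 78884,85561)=1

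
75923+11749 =87672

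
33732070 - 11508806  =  22223264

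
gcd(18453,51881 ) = 1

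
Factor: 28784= 2^4  *7^1*257^1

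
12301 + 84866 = 97167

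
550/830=55/83 = 0.66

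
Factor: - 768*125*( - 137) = 13152000 = 2^8*3^1*5^3*137^1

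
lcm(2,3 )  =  6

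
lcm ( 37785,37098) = 2040390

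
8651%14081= 8651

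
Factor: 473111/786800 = 2^( - 4 )*5^( - 2 )*7^( - 1) * 167^1*281^( - 1)*2833^1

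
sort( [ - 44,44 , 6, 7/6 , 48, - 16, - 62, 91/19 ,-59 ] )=[ - 62 , - 59, - 44,-16, 7/6,91/19,6 , 44,48 ] 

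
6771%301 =149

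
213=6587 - 6374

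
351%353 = 351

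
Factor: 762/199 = 2^1*3^1*127^1*199^ ( - 1 )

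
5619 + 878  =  6497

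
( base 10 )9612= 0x258c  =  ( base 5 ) 301422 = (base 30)akc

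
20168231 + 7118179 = 27286410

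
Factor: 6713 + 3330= 10043 = 11^2 * 83^1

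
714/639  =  1 + 25/213 = 1.12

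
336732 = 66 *5102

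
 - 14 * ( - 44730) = 626220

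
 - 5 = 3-8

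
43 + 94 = 137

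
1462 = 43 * 34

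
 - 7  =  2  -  9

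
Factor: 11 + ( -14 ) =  - 3 =- 3^1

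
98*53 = 5194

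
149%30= 29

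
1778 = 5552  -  3774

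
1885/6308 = 1885/6308  =  0.30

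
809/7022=809/7022 = 0.12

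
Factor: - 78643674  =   -2^1 * 3^2 * 1579^1*2767^1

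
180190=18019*10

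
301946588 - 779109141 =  - 477162553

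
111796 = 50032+61764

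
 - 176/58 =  - 4  +  28/29 = - 3.03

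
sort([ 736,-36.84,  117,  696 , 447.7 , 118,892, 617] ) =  [-36.84,117,118, 447.7,617, 696 , 736,  892] 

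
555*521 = 289155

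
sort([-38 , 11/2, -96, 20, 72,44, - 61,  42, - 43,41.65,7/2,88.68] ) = [ - 96, - 61, - 43,- 38,7/2,11/2, 20,41.65,42,44,72,  88.68]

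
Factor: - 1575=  - 3^2*5^2*7^1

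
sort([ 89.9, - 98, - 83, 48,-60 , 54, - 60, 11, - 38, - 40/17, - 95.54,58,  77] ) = [ - 98, - 95.54, -83 ,  -  60,-60,- 38,-40/17, 11, 48,54,58, 77,89.9 ] 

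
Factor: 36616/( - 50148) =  - 46/63 = - 2^1*3^( - 2)*7^( - 1 )*23^1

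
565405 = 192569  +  372836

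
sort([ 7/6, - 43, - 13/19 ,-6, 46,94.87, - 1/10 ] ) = [ - 43, - 6,-13/19 ,-1/10,7/6, 46,94.87 ]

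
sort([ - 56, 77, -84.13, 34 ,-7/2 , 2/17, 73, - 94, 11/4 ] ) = [ - 94,  -  84.13,-56, - 7/2,  2/17,11/4,34,73,77] 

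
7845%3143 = 1559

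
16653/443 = 37 + 262/443 = 37.59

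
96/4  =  24 = 24.00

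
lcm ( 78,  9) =234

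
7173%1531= 1049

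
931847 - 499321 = 432526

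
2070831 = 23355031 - 21284200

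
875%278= 41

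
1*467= 467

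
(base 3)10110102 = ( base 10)2522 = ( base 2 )100111011010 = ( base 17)8c6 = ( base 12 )1562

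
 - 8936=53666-62602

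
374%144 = 86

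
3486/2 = 1743  =  1743.00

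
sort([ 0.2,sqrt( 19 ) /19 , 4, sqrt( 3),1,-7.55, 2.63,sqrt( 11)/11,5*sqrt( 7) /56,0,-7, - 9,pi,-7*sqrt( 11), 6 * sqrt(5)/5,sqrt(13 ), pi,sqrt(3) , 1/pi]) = [  -  7*sqrt( 11 ), - 9, - 7.55, - 7, 0 , 0.2, sqrt ( 19 ) /19,  5*sqrt (7)/56,sqrt(11)/11 , 1/pi, 1, sqrt( 3),sqrt(3),2.63,6*sqrt( 5) /5,  pi,pi,sqrt(13),4]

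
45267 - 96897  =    -  51630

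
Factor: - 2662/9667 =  - 2^1*7^( - 1 )*11^3*1381^(- 1) 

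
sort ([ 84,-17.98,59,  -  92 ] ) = [ - 92, - 17.98,  59,84] 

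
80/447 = 80/447 = 0.18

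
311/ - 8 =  - 311/8 = -  38.88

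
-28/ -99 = 28/99  =  0.28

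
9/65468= 9/65468  =  0.00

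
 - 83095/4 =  - 83095/4 = - 20773.75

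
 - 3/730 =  - 3/730 = - 0.00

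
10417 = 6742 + 3675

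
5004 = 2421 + 2583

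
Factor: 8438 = 2^1*4219^1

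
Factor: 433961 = 11^1*39451^1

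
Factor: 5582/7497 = 2^1*3^( - 2)*7^ (  -  2 )* 17^( -1 )*2791^1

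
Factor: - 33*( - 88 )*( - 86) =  - 2^4*3^1*11^2*43^1 = - 249744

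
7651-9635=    - 1984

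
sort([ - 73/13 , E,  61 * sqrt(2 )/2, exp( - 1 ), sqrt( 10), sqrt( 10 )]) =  [ -73/13, exp( - 1 ), E, sqrt( 10), sqrt (10 ), 61 * sqrt(2 ) /2 ] 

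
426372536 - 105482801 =320889735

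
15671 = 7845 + 7826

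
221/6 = 221/6 = 36.83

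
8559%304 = 47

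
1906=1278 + 628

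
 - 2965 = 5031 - 7996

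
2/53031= 2/53031 = 0.00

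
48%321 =48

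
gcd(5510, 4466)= 58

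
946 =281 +665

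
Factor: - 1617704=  - 2^3*11^1 * 31^1*593^1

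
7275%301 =51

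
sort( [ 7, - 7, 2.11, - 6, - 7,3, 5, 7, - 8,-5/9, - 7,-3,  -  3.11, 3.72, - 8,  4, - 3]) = [ - 8, - 8,-7, - 7,-7, - 6, - 3.11,-3 ,-3, - 5/9 , 2.11,3,3.72, 4, 5, 7,  7 ]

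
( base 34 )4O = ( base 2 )10100000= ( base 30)5a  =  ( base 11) 136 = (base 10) 160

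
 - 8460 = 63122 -71582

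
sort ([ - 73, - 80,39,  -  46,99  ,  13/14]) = [ - 80,  -  73, - 46,13/14 , 39, 99] 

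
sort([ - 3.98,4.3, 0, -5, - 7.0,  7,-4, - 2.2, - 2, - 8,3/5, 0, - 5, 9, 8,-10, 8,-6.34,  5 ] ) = [ - 10, - 8,  -  7.0, - 6.34, - 5,-5,-4, -3.98,-2.2, - 2, 0, 0 , 3/5, 4.3, 5,7 , 8, 8,9]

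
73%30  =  13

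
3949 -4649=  - 700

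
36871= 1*36871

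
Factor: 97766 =2^1*48883^1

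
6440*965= 6214600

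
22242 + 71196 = 93438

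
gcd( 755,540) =5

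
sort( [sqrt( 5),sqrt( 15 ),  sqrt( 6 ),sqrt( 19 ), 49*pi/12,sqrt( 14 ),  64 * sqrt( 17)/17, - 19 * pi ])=[ - 19*pi,sqrt( 5),sqrt(6),sqrt( 14), sqrt( 15 ), sqrt( 19 ),49*pi/12,64*sqrt( 17)/17 ] 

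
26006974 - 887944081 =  - 861937107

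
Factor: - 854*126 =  - 2^2 * 3^2*7^2*61^1 = - 107604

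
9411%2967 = 510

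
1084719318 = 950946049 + 133773269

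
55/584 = 55/584 = 0.09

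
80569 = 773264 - 692695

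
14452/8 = 3613/2 = 1806.50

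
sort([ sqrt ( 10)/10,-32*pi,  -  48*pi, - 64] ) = [  -  48*pi, - 32*pi, - 64 , sqrt( 10 ) /10]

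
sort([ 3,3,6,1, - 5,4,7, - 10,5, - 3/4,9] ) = [ - 10,-5 , - 3/4, 1,3,3,  4,5,6,7, 9]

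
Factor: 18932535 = 3^4 *5^1*46747^1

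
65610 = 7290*9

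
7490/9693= 7490/9693 = 0.77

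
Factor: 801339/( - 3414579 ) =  - 11^1*277^ ( - 1)*587^( - 1 )*3469^1= - 38159/162599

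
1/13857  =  1/13857 = 0.00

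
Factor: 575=5^2*23^1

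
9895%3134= 493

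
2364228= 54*43782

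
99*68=6732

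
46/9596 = 23/4798 = 0.00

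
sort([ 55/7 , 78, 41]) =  [55/7, 41, 78 ]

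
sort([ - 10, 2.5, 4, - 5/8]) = [ - 10,-5/8, 2.5, 4 ] 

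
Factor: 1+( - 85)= - 2^2*3^1*7^1 = - 84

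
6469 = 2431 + 4038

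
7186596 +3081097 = 10267693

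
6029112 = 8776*687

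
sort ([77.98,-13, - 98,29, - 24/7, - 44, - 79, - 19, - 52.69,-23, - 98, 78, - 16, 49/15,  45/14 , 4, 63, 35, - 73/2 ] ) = [ - 98, - 98 , - 79, - 52.69,- 44, - 73/2, - 23, - 19, - 16, - 13,  -  24/7, 45/14, 49/15, 4, 29,35, 63 , 77.98, 78 ] 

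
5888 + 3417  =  9305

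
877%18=13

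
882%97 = 9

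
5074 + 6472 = 11546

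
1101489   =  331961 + 769528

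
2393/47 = 50  +  43/47 = 50.91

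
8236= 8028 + 208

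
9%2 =1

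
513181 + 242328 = 755509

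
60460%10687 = 7025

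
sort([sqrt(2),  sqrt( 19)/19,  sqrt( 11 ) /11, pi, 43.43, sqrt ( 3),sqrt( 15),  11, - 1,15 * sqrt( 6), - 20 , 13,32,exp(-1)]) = [- 20, - 1, sqrt ( 19)/19,  sqrt( 11 )/11 , exp( - 1 ),sqrt( 2),sqrt (3 ), pi,sqrt (15),11,13,32,15*sqrt( 6),43.43]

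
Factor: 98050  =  2^1  *5^2 * 37^1 *53^1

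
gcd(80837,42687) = 1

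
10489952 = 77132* 136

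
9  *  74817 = 673353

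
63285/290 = 12657/58=   218.22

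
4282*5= 21410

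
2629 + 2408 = 5037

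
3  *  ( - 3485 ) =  - 10455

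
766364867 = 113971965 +652392902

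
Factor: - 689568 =-2^5*3^1*11^1*653^1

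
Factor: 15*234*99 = 347490 = 2^1*3^5*5^1*11^1*13^1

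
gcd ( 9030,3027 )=3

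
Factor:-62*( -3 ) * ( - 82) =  - 15252 = -2^2*3^1*31^1*41^1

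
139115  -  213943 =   -  74828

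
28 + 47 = 75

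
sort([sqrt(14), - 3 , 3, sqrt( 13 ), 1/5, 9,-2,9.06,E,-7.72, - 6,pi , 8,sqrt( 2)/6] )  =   [-7.72,  -  6 , - 3, - 2,1/5, sqrt( 2)/6, E,3,pi, sqrt ( 13), sqrt( 14 ), 8, 9,9.06] 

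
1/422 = 1/422 = 0.00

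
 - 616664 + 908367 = 291703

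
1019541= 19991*51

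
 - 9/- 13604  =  9/13604 =0.00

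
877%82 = 57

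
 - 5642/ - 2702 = 2 +17/193 = 2.09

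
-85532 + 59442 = -26090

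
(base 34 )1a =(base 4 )230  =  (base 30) 1E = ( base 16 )2c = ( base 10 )44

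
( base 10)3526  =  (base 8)6706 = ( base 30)3RG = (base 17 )c37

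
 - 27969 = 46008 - 73977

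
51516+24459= 75975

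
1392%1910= 1392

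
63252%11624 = 5132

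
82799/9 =82799/9 = 9199.89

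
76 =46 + 30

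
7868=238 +7630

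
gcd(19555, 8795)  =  5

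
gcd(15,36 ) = 3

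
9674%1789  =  729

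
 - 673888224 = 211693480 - 885581704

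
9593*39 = 374127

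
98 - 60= 38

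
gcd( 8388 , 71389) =1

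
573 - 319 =254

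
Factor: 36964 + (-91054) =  - 2^1  *  3^2 *5^1*601^1= -54090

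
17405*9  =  156645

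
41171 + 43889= 85060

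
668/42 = 15 + 19/21 = 15.90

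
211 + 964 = 1175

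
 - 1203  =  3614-4817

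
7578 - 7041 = 537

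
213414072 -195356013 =18058059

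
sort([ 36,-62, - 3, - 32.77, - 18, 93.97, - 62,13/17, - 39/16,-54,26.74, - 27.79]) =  [ - 62, - 62, - 54, - 32.77, - 27.79, - 18, - 3, - 39/16,  13/17, 26.74,36, 93.97]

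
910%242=184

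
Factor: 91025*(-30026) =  - 2^1 * 5^2*11^1*331^1*15013^1 =- 2733116650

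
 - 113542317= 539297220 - 652839537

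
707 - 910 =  - 203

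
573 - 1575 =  - 1002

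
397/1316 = 397/1316 = 0.30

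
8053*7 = 56371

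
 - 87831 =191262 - 279093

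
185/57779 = 185/57779 = 0.00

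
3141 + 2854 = 5995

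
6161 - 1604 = 4557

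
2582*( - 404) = - 1043128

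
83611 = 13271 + 70340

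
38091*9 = 342819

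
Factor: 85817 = 85817^1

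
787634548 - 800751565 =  - 13117017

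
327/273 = 109/91 = 1.20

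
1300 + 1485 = 2785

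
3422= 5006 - 1584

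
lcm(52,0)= 0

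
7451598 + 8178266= 15629864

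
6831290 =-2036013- - 8867303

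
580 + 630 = 1210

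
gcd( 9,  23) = 1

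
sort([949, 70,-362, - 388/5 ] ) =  [ -362,-388/5, 70,  949]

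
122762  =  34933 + 87829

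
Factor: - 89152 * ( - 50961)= 4543275072= 2^6*3^1*7^1*199^1*16987^1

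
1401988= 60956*23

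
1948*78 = 151944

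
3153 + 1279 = 4432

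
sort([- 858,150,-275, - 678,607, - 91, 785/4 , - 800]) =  [ - 858,-800, -678,  -  275,-91, 150, 785/4, 607 ] 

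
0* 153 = 0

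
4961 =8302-3341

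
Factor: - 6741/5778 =-7/6= - 2^( - 1)*3^( - 1) * 7^1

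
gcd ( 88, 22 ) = 22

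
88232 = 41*2152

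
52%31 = 21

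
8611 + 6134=14745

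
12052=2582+9470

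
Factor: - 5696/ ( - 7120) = 2^2*5^( - 1 ) = 4/5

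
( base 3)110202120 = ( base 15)2b53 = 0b10010001010111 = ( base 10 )9303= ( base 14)3567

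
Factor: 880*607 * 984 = 2^7*3^1 * 5^1* 11^1*41^1*607^1= 525613440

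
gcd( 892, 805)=1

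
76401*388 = 29643588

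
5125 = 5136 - 11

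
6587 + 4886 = 11473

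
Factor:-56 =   -  2^3*7^1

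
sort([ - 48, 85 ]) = [-48,85]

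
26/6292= 1/242 = 0.00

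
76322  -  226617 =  - 150295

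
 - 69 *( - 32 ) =2208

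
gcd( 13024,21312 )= 1184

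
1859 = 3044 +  - 1185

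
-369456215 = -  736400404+366944189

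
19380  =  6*3230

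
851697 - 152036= 699661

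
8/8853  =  8/8853 = 0.00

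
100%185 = 100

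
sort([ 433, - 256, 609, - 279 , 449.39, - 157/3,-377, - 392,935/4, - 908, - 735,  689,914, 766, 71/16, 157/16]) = [- 908, - 735,-392, - 377, - 279, - 256, - 157/3, 71/16,157/16 , 935/4, 433, 449.39 , 609, 689 , 766,914]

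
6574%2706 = 1162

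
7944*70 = 556080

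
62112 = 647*96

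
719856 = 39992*18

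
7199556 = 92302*78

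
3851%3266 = 585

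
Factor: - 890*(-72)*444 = 28451520 = 2^6*3^3*5^1  *37^1*89^1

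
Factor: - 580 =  - 2^2 * 5^1 * 29^1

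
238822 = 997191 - 758369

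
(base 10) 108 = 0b1101100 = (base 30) 3I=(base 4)1230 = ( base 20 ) 58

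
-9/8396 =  - 1 + 8387/8396 = -0.00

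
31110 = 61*510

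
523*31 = 16213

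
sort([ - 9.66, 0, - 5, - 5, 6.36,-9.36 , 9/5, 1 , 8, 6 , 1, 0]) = [ - 9.66,-9.36 ,  -  5, - 5, 0, 0,1,1, 9/5, 6, 6.36, 8] 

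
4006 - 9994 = - 5988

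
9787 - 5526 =4261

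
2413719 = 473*5103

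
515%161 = 32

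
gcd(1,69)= 1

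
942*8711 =8205762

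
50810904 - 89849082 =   -  39038178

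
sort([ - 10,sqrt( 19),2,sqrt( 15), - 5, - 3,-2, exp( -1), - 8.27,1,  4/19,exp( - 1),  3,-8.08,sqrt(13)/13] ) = [ - 10,-8.27, - 8.08, - 5 , - 3, - 2,4/19, sqrt( 13)/13,exp(  -  1),exp( - 1 ) , 1, 2,3,sqrt( 15 ),sqrt( 19)] 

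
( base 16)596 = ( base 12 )9b2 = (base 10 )1430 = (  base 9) 1858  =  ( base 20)3ba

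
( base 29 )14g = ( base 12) 691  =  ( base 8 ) 1715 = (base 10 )973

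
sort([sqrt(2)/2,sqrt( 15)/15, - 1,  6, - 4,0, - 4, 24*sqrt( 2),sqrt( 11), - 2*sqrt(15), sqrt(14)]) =[ - 2*sqrt( 15), - 4, - 4,- 1,  0 , sqrt( 15)/15, sqrt(2) /2,sqrt(11),sqrt(14),  6, 24*sqrt ( 2)]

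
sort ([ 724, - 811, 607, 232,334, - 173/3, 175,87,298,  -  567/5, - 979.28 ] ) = [ - 979.28, - 811, - 567/5, - 173/3, 87, 175,232, 298, 334,607 , 724 ] 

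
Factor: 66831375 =3^1 * 5^3*13^1*13709^1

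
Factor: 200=2^3*5^2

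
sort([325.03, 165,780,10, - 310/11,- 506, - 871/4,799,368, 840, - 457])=[-506, - 457,-871/4, - 310/11, 10, 165,325.03, 368, 780, 799, 840]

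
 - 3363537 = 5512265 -8875802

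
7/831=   7/831  =  0.01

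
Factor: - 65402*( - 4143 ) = 2^1 * 3^1*53^1*617^1*1381^1=270960486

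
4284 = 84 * 51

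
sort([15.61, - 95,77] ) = [-95, 15.61, 77]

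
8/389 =8/389 = 0.02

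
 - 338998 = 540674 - 879672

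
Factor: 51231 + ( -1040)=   53^1*947^1=50191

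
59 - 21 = 38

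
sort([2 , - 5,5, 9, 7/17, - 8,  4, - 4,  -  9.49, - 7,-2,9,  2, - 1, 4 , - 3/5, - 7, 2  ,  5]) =[ -9.49, - 8,-7, - 7, - 5, - 4, -2,-1, - 3/5, 7/17, 2,2, 2,  4, 4, 5,5, 9, 9]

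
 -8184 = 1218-9402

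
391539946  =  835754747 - 444214801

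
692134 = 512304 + 179830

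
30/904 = 15/452=0.03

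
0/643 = 0 = 0.00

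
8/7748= 2/1937  =  0.00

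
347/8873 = 347/8873=0.04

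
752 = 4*188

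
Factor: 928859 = 928859^1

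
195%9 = 6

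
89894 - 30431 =59463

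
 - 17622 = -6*2937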